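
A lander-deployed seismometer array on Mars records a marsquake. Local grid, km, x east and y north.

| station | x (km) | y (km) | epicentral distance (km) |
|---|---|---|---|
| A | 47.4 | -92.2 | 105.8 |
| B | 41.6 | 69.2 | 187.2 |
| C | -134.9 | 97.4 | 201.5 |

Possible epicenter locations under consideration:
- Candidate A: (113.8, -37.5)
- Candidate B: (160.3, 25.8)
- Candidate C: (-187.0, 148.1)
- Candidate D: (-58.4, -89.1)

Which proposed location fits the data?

Candidate D

For each candidate, compare |candidate − station| to the reported distance:
Candidate A: residuals A 19.8, B 58.4, C 81.4 → max 81.4 km
Candidate B: residuals A 57.5, B 60.8, C 102.3 → max 102.3 km
Candidate C: residuals A 229.9, B 54.6, C 128.8 → max 229.9 km
Candidate D: residuals A 0.0, B 0.0, C 0.1 → max 0.1 km
Only Candidate D has all residuals ≈ 0.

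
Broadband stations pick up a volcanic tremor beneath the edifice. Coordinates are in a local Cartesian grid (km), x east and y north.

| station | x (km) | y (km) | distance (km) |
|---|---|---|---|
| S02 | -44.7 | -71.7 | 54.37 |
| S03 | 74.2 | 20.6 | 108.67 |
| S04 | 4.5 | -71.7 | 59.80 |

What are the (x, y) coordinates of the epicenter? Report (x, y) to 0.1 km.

-26.4 km east, -20.5 km north

Circle about each station: (x + 44.7)² + (y + 71.7)² = 54.37²; (x − 74.2)² + (y − 20.6)² = 108.67²; (x − 4.5)² + (y + 71.7)² = 59.80².
Subtracting pairs of circle equations eliminates x²+y² and gives linear equations (the radical axes):
237.8 x + 184.6 y = -10062.05
98.4 x + 0.0 y = -2597.78
Solving the 2×2 system: x ≈ -26.4, y ≈ -20.5 km.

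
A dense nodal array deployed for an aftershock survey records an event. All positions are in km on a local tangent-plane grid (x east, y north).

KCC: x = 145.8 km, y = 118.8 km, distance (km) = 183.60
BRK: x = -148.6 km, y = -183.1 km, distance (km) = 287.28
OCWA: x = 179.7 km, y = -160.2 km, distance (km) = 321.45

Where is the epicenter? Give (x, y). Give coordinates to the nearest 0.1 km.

x ≈ -33.7 km, y ≈ 80.2 km

Circle about each station: (x − 145.8)² + (y − 118.8)² = 183.60²; (x + 148.6)² + (y + 183.1)² = 287.28²; (x − 179.7)² + (y + 160.2)² = 321.45².
Subtracting the KCC equation from the BRK and OCWA equations removes the quadratic terms:
-588.8 x − 603.8 y = -28584.35
67.8 x − 558.0 y = -47036.09
Solving the 2×2 system: x ≈ -33.7, y ≈ 80.2 km.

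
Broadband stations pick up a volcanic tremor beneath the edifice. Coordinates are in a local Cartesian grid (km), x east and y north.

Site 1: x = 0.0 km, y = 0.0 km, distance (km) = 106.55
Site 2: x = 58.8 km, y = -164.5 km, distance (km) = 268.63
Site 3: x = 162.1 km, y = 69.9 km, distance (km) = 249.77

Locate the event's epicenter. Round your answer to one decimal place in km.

x ≈ -87.5 km, y ≈ 60.8 km

Circle about each station: x² + y² = 106.55²; (x − 58.8)² + (y + 164.5)² = 268.63²; (x − 162.1)² + (y − 69.9)² = 249.77².
Subtracting pairs of circle equations eliminates x²+y² and gives linear equations (the radical axes):
117.6 x − 329.0 y = -30291.48
324.2 x + 139.8 y = -19869.73
Solving the 2×2 system: x ≈ -87.5, y ≈ 60.8 km.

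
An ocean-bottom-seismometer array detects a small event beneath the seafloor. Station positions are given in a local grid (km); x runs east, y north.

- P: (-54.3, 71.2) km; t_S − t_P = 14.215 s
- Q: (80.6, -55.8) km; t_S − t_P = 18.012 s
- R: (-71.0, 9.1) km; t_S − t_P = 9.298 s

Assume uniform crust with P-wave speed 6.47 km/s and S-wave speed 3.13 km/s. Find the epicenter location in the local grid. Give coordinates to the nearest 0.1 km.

Distance from S−P lag: d = Δt · v_P v_S / (v_P − v_S) = Δt · (6.47·3.13)/(6.47−3.13) ≈ 6.0632·Δt.
So d_P = 86.19, d_Q = 109.21, d_R = 56.38 km.
Circle about each station: (x + 54.3)² + (y − 71.2)² = 86.19²; (x − 80.6)² + (y + 55.8)² = 109.21²; (x + 71.0)² + (y − 9.1)² = 56.38².
Subtracting the P equation from the Q and R equations removes the quadratic terms:
269.8 x − 254.0 y = -2906.04
-33.4 x − 124.2 y = 1355.89
Solving the 2×2 system: x ≈ -16.8, y ≈ -6.4 km.

(-16.8, -6.4)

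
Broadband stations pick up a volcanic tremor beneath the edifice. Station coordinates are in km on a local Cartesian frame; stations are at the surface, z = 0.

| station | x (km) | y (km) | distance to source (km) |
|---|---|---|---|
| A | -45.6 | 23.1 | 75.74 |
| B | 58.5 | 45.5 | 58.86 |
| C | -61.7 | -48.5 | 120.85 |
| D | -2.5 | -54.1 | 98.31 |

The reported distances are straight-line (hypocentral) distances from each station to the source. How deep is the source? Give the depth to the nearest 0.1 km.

Each station gives a sphere (x−x_i)² + (y−y_i)² + z² = d_i² (stations at z=0).
Subtracting the A sphere from B and C: z² cancels, leaving linear equations in x and y:
208.2 x + 44.8 y = 5151.58
-32.2 x − 143.2 y = -5322.00
Solving: x ≈ 17.598, y ≈ 33.208 km (keep extra digits for the depth step; rounded: 17.6, 33.2).
Then from the A sphere: z² = 75.74² − (x + 45.6)² − (y − 23.1)² with x = 17.598, y = 33.208, so z ≈ 40.502 ≈ 40.5 km.

40.5 km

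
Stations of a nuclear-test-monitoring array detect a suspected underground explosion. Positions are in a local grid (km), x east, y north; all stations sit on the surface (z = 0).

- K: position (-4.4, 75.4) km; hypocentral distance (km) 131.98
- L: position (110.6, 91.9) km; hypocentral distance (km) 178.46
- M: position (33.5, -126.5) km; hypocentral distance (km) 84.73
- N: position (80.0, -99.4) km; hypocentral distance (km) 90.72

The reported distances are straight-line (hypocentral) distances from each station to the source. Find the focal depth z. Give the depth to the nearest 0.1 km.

z ≈ 32.2 km

Each station gives a sphere (x−x_i)² + (y−y_i)² + z² = d_i² (stations at z=0).
Subtracting the K sphere from L and M: z² cancels, leaving linear equations in x and y:
230.0 x + 33.0 y = 544.20
75.8 x − 403.8 y = 21659.53
Solving: x ≈ 9.798, y ≈ -51.800 km (keep extra digits for the depth step; rounded: 9.8, -51.8).
Then from the K sphere: z² = 131.98² − (x + 4.4)² − (y − 75.4)² with x = 9.798, y = -51.800, so z ≈ 32.207 ≈ 32.2 km.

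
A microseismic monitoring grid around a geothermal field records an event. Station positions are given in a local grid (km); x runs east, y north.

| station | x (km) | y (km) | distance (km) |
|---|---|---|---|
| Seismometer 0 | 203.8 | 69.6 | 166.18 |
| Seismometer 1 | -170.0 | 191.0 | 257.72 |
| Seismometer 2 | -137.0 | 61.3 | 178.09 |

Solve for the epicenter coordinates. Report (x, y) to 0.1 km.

x ≈ 40.0 km, y ≈ 41.6 km

Circle about each station: (x − 203.8)² + (y − 69.6)² = 166.18²; (x + 170.0)² + (y − 191.0)² = 257.72²; (x + 137.0)² + (y − 61.3)² = 178.09².
Subtracting pairs of circle equations eliminates x²+y² and gives linear equations (the radical axes):
-747.6 x + 242.8 y = -19801.41
-681.6 x − 16.6 y = -27952.17
Solving the 2×2 system: x ≈ 40.0, y ≈ 41.6 km.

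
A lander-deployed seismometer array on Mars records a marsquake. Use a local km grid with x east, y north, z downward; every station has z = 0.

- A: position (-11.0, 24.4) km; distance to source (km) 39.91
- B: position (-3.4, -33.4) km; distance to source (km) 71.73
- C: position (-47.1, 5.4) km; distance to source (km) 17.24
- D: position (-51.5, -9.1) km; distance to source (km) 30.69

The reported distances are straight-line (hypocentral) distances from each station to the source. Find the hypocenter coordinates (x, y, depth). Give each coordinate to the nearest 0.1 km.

Each station gives a sphere (x−x_i)² + (y−y_i)² + z² = d_i² (stations at z=0).
Subtracting the A sphere from B and C: z² cancels, leaving linear equations in x and y:
15.2 x − 115.6 y = -3141.62
-72.2 x − 38.0 y = 2826.80
Solving: x ≈ -49.996, y ≈ 20.603 km (keep extra digits for the depth step; rounded: -50.0, 20.6).
Then from the A sphere: z² = 39.91² − (x + 11.0)² − (y − 24.4)² with x = -49.996, y = 20.603, so z ≈ 7.596 ≈ 7.6 km.

(-50.0, 20.6, 7.6)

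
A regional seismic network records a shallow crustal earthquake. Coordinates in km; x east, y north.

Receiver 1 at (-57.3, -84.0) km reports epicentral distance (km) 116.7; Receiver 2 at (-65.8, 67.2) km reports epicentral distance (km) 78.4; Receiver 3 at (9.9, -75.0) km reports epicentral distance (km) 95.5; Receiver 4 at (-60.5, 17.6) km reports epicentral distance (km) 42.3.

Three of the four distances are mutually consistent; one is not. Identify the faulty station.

Solve using three stations at a time. Using Receiver 1, Receiver 2, Receiver 3 (subtract circle equations pairwise → linear system) gives (x, y) ≈ (-3.5, 19.6).
Distances from that point to each station vs reported:
  Receiver 1: calculated 116.7 vs reported 116.7 → residual 0.0 km
  Receiver 2: calculated 78.4 vs reported 78.4 → residual 0.0 km
  Receiver 3: calculated 95.5 vs reported 95.5 → residual 0.0 km
  Receiver 4: calculated 57.0 vs reported 42.3 → residual 14.7 km
Receiver 1, Receiver 2, Receiver 3 are mutually consistent (residuals ≈ 0); Receiver 4 is off by 14.7 km.

Receiver 4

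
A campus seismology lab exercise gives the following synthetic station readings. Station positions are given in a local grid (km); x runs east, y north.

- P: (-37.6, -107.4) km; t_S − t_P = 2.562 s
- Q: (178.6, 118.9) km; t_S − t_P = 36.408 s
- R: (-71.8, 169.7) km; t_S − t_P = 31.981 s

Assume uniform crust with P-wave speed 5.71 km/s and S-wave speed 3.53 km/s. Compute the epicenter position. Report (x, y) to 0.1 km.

Distance from S−P lag: d = Δt · v_P v_S / (v_P − v_S) = Δt · (5.71·3.53)/(5.71−3.53) ≈ 9.2460·Δt.
So d_P = 23.69, d_Q = 336.63, d_R = 295.70 km.
Circle about each station: (x + 37.6)² + (y + 107.4)² = 23.69²; (x − 178.6)² + (y − 118.9)² = 336.63²; (x + 71.8)² + (y − 169.7)² = 295.70².
Subtracting the P equation from the Q and R equations removes the quadratic terms:
432.4 x + 452.6 y = -79671.89
-68.4 x + 554.2 y = -65872.46
Solving the 2×2 system: x ≈ -53.0, y ≈ -125.4 km.

x ≈ -53.0 km, y ≈ -125.4 km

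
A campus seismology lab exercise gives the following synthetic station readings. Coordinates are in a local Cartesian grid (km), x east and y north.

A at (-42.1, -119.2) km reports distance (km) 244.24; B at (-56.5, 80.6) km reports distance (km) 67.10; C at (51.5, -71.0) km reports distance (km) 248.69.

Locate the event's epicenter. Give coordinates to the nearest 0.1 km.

Circle about each station: (x + 42.1)² + (y + 119.2)² = 244.24²; (x + 56.5)² + (y − 80.6)² = 67.10²; (x − 51.5)² + (y + 71.0)² = 248.69².
Subtracting the A equation from the B and C equations removes the quadratic terms:
-28.8 x + 399.6 y = 48858.33
187.2 x + 96.4 y = -10481.34
Solving the 2×2 system: x ≈ -114.7, y ≈ 114.0 km.

x ≈ -114.7 km, y ≈ 114.0 km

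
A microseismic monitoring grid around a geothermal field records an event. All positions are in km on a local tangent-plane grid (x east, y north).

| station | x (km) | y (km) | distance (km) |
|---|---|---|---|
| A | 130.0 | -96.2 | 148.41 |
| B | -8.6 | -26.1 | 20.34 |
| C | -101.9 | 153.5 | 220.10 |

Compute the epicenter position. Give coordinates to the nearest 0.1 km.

Circle about each station: (x − 130.0)² + (y + 96.2)² = 148.41²; (x + 8.6)² + (y + 26.1)² = 20.34²; (x + 101.9)² + (y − 153.5)² = 220.10².
Subtracting pairs of circle equations eliminates x²+y² and gives linear equations (the radical axes):
-277.2 x + 140.2 y = -3787.46
-463.8 x + 499.4 y = -18627.06
Solving the 2×2 system: x ≈ -9.8, y ≈ -46.4 km.
Check against A (with the unrounded x, y): √((x − 130.0)²+(y + 96.2)²) = 148.41 ≈ 148.41 km. ✓

(-9.8, -46.4)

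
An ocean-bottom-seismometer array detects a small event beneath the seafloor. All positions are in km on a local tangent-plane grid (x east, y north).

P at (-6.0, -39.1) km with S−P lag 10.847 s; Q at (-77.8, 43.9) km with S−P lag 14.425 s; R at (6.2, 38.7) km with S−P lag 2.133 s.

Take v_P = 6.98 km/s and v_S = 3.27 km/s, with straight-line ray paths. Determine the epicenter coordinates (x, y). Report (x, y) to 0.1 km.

(9.1, 25.9)

Distance from S−P lag: d = Δt · v_P v_S / (v_P − v_S) = Δt · (6.98·3.27)/(6.98−3.27) ≈ 6.1522·Δt.
So d_P = 66.73, d_Q = 88.75, d_R = 13.12 km.
Circle about each station: (x + 6.0)² + (y + 39.1)² = 66.73²; (x + 77.8)² + (y − 43.9)² = 88.75²; (x − 6.2)² + (y − 38.7)² = 13.12².
Subtracting the P equation from the Q and R equations removes the quadratic terms:
-143.6 x + 166.0 y = 2991.57
24.4 x + 155.6 y = 4252.08
Solving the 2×2 system: x ≈ 9.1, y ≈ 25.9 km.
Check against P (with the unrounded x, y): √((x + 6.0)²+(y + 39.1)²) = 66.73 ≈ 66.73 km. ✓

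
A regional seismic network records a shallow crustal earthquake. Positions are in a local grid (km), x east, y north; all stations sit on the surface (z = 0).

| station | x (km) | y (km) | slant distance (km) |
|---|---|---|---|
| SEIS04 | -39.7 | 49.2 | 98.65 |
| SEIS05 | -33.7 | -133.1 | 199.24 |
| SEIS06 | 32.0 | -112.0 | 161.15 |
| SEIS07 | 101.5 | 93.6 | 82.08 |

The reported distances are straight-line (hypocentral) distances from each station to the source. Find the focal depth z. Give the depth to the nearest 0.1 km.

Each station gives a sphere (x−x_i)² + (y−y_i)² + z² = d_i² (stations at z=0).
Subtracting the SEIS04 sphere from SEIS05 and SEIS06: z² cancels, leaving linear equations in x and y:
12.0 x − 364.6 y = -15110.19
143.4 x − 322.4 y = -6666.23
Solving: x ≈ 50.419, y ≈ 43.103 km (keep extra digits for the depth step; rounded: 50.4, 43.1).
Then from the SEIS04 sphere: z² = 98.65² − (x + 39.7)² − (y − 49.2)² with x = 50.419, y = 43.103, so z ≈ 39.664 ≈ 39.7 km.

z ≈ 39.7 km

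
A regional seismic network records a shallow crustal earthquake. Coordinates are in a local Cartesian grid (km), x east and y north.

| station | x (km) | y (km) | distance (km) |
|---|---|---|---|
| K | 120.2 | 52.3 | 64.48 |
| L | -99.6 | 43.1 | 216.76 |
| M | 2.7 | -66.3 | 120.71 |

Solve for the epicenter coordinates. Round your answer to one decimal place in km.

Circle about each station: (x − 120.2)² + (y − 52.3)² = 64.48²; (x + 99.6)² + (y − 43.1)² = 216.76²; (x − 2.7)² + (y + 66.3)² = 120.71².
Subtracting pairs of circle equations eliminates x²+y² and gives linear equations (the radical axes):
-439.6 x − 18.4 y = -48232.79
-235.0 x − 237.2 y = -23193.58
Solving the 2×2 system: x ≈ 110.2, y ≈ -11.4 km.
Check against K (with the unrounded x, y): √((x − 120.2)²+(y − 52.3)²) = 64.47 ≈ 64.48 km. ✓

x ≈ 110.2 km, y ≈ -11.4 km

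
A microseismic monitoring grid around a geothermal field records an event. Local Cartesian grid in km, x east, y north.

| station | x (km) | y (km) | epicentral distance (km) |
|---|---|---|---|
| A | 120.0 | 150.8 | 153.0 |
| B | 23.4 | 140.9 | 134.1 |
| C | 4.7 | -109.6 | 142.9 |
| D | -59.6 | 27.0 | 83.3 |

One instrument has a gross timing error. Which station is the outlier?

B

Solve using three stations at a time. Using A, C, D (subtract circle equations pairwise → linear system) gives (x, y) ≈ (23.5, 32.0).
Distances from that point to each station vs reported:
  A: calculated 153.0 vs reported 153.0 → residual 0.0 km
  B: calculated 108.9 vs reported 134.1 → residual 25.2 km
  C: calculated 142.9 vs reported 142.9 → residual 0.0 km
  D: calculated 83.3 vs reported 83.3 → residual 0.0 km
A, C, D are mutually consistent (residuals ≈ 0); B is off by 25.2 km.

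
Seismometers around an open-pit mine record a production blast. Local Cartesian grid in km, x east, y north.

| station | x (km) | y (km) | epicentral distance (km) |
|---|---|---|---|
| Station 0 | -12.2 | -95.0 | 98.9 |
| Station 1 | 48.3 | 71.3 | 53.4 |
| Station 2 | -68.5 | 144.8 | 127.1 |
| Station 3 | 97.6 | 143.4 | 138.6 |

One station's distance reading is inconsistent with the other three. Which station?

Solve using three stations at a time. Using Station 1, Station 2, Station 3 (subtract circle equations pairwise → linear system) gives (x, y) ≈ (4.5, 40.7).
Distances from that point to each station vs reported:
  Station 0: calculated 136.7 vs reported 98.9 → residual 37.8 km
  Station 1: calculated 53.4 vs reported 53.4 → residual 0.0 km
  Station 2: calculated 127.1 vs reported 127.1 → residual 0.0 km
  Station 3: calculated 138.6 vs reported 138.6 → residual 0.0 km
Station 1, Station 2, Station 3 are mutually consistent (residuals ≈ 0); Station 0 is off by 37.8 km.

Station 0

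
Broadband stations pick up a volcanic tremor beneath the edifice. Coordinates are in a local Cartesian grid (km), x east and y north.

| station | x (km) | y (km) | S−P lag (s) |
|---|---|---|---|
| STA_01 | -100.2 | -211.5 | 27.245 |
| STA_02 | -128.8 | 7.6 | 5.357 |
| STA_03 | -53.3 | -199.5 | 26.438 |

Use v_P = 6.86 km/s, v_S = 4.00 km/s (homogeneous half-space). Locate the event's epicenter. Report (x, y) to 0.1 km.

x ≈ -99.6 km, y ≈ 49.9 km

Distance from S−P lag: d = Δt · v_P v_S / (v_P − v_S) = Δt · (6.86·4.00)/(6.86−4.00) ≈ 9.5944·Δt.
So d_STA_01 = 261.40, d_STA_02 = 51.40, d_STA_03 = 253.66 km.
Circle about each station: (x + 100.2)² + (y + 211.5)² = 261.40²; (x + 128.8)² + (y − 7.6)² = 51.40²; (x + 53.3)² + (y + 199.5)² = 253.66².
Subtracting pairs of circle equations eliminates x²+y² and gives linear equations (the radical axes):
-57.2 x + 438.2 y = 27562.91
93.8 x + 24.0 y = -8144.59
Solving the 2×2 system: x ≈ -99.6, y ≈ 49.9 km.
Check against STA_01 (with the unrounded x, y): √((x + 100.2)²+(y + 211.5)²) = 261.40 ≈ 261.40 km. ✓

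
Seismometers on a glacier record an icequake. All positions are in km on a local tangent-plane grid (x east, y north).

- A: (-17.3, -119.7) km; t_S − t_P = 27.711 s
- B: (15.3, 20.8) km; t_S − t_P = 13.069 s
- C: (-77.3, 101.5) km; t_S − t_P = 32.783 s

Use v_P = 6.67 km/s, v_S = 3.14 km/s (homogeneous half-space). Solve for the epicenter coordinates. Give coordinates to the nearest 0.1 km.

Distance from S−P lag: d = Δt · v_P v_S / (v_P − v_S) = Δt · (6.67·3.14)/(6.67−3.14) ≈ 5.9331·Δt.
So d_A = 164.41, d_B = 77.54, d_C = 194.50 km.
Circle about each station: (x + 17.3)² + (y + 119.7)² = 164.41²; (x − 15.3)² + (y − 20.8)² = 77.54²; (x + 77.3)² + (y − 101.5)² = 194.50².
Subtracting pairs of circle equations eliminates x²+y² and gives linear equations (the radical axes):
65.2 x + 281.0 y = 7057.55
-120.0 x + 442.4 y = -9149.44
Solving the 2×2 system: x ≈ 91.0, y ≈ 4.0 km.

(91.0, 4.0)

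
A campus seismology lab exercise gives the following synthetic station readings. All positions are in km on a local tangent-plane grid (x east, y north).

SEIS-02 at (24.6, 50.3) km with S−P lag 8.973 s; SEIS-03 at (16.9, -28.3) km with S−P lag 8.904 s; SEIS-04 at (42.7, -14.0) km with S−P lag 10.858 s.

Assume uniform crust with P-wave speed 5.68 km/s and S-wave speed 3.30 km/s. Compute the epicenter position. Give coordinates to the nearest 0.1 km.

-37.3 km east, 16.2 km north

Distance from S−P lag: d = Δt · v_P v_S / (v_P − v_S) = Δt · (5.68·3.30)/(5.68−3.30) ≈ 7.8756·Δt.
So d_SEIS-02 = 70.67, d_SEIS-03 = 70.12, d_SEIS-04 = 85.51 km.
Circle about each station: (x − 24.6)² + (y − 50.3)² = 70.67²; (x − 16.9)² + (y + 28.3)² = 70.12²; (x − 42.7)² + (y + 14.0)² = 85.51².
Subtracting pairs of circle equations eliminates x²+y² and gives linear equations (the radical axes):
-15.4 x − 157.2 y = -1971.32
36.2 x − 128.6 y = -3433.67
Solving the 2×2 system: x ≈ -37.3, y ≈ 16.2 km.
Check against SEIS-02 (with the unrounded x, y): √((x − 24.6)²+(y − 50.3)²) = 70.69 ≈ 70.67 km. ✓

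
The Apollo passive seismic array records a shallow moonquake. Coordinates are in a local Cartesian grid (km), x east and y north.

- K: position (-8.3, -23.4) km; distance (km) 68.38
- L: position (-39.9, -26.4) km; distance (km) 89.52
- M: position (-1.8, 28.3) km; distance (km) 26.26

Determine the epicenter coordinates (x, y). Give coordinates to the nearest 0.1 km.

x ≈ 22.8 km, y ≈ 37.5 km

Circle about each station: (x + 8.3)² + (y + 23.4)² = 68.38²; (x + 39.9)² + (y + 26.4)² = 89.52²; (x + 1.8)² + (y − 28.3)² = 26.26².
Subtracting pairs of circle equations eliminates x²+y² and gives linear equations (the radical axes):
-63.2 x − 6.0 y = -1665.49
13.0 x + 103.4 y = 4173.92
Solving the 2×2 system: x ≈ 22.8, y ≈ 37.5 km.
Check against K (with the unrounded x, y): √((x + 8.3)²+(y + 23.4)²) = 68.38 ≈ 68.38 km. ✓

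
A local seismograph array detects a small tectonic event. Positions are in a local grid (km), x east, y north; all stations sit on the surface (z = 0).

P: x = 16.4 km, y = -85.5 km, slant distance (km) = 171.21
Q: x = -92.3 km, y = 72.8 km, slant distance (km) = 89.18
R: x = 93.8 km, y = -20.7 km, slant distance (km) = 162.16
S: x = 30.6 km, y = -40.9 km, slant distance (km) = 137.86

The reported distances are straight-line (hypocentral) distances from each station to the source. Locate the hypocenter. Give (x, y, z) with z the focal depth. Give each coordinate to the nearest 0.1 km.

(-27.2, 68.5, 60.8)

Each station gives a sphere (x−x_i)² + (y−y_i)² + z² = d_i² (stations at z=0).
Subtracting the P sphere from Q and R: z² cancels, leaving linear equations in x and y:
-217.4 x + 316.6 y = 27599.71
154.8 x + 129.6 y = 4664.72
Solving: x ≈ -27.208, y ≈ 68.492 km (keep extra digits for the depth step; rounded: -27.2, 68.5).
Then from the P sphere: z² = 171.21² − (x − 16.4)² − (y + 85.5)² with x = -27.208, y = 68.492, so z ≈ 60.808 ≈ 60.8 km.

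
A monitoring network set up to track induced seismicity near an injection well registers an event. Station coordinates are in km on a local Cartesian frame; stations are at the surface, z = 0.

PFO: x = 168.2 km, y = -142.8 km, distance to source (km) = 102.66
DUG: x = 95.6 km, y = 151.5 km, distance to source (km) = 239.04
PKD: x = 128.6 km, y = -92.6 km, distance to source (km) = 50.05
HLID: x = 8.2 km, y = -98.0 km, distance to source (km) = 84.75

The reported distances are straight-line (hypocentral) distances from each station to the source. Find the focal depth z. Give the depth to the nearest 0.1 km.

Each station gives a sphere (x−x_i)² + (y−y_i)² + z² = d_i² (stations at z=0).
Subtracting the PFO sphere from DUG and PKD: z² cancels, leaving linear equations in x and y:
-145.2 x + 588.6 y = -63192.52
-79.2 x + 100.4 y = -15536.29
Solving: x ≈ 87.397, y ≈ -85.801 km (keep extra digits for the depth step; rounded: 87.4, -85.8).
Then from the PFO sphere: z² = 102.66² − (x − 168.2)² − (y + 142.8)² with x = 87.397, y = -85.801, so z ≈ 27.587 ≈ 27.6 km.

27.6 km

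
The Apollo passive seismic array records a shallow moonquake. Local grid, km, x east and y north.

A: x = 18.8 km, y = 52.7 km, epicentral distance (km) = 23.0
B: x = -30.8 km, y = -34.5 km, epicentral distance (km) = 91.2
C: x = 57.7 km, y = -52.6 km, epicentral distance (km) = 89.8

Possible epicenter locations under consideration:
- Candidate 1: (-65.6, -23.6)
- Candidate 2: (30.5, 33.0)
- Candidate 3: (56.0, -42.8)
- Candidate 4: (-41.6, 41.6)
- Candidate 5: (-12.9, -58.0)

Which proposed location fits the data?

For each candidate, compare |candidate − station| to the reported distance:
Candidate 1: residuals A 90.8, B 54.7, C 36.9 → max 90.8 km
Candidate 2: residuals A 0.1, B 0.0, C 0.0 → max 0.1 km
Candidate 3: residuals A 79.5, B 4.0, C 79.9 → max 79.9 km
Candidate 4: residuals A 38.4, B 14.3, C 47.1 → max 47.1 km
Candidate 5: residuals A 92.1, B 61.7, C 19.0 → max 92.1 km
Only Candidate 2 has all residuals ≈ 0.

Candidate 2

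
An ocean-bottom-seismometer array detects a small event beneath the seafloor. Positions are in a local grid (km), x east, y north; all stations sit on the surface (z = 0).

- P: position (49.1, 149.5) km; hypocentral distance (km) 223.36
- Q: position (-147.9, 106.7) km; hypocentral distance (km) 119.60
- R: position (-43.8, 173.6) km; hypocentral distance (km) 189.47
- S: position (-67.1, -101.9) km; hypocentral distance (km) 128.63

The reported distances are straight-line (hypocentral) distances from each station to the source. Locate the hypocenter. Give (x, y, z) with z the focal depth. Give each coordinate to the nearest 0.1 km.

Each station gives a sphere (x−x_i)² + (y−y_i)² + z² = d_i² (stations at z=0).
Subtracting the P sphere from Q and R: z² cancels, leaving linear equations in x and y:
-394.0 x − 85.6 y = 44083.77
-185.8 x + 48.2 y = 21285.15
Solving: x ≈ -113.105, y ≈ 5.605 km (keep extra digits for the depth step; rounded: -113.1, 5.6).
Then from the P sphere: z² = 223.36² − (x − 49.1)² − (y − 149.5)² with x = -113.105, y = 5.605, so z ≈ 53.605 ≈ 53.6 km.

(-113.1, 5.6, 53.6)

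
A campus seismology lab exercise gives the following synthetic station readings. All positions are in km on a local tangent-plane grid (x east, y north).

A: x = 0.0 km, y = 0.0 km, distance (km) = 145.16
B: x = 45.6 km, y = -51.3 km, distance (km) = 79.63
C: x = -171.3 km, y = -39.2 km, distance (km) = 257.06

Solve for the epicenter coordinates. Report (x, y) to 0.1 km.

x ≈ 70.3 km, y ≈ -127.0 km

Circle about each station: x² + y² = 145.16²; (x − 45.6)² + (y + 51.3)² = 79.63²; (x + 171.3)² + (y + 39.2)² = 257.06².
Subtracting the A equation from the B and C equations removes the quadratic terms:
91.2 x − 102.6 y = 19441.54
-342.6 x − 78.4 y = -14128.09
Solving the 2×2 system: x ≈ 70.3, y ≈ -127.0 km.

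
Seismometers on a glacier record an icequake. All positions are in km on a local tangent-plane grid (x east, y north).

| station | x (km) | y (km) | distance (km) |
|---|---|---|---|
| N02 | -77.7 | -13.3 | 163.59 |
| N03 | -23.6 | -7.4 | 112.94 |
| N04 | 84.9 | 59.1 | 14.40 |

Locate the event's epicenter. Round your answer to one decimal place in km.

Circle about each station: (x + 77.7)² + (y + 13.3)² = 163.59²; (x + 23.6)² + (y + 7.4)² = 112.94²; (x − 84.9)² + (y − 59.1)² = 14.40².
Subtracting pairs of circle equations eliminates x²+y² and gives linear equations (the radical axes):
108.2 x + 11.8 y = 8403.78
325.2 x + 144.8 y = 31040.97
Solving the 2×2 system: x ≈ 71.9, y ≈ 52.9 km.
Check against N02 (with the unrounded x, y): √((x + 77.7)²+(y + 13.3)²) = 163.59 ≈ 163.59 km. ✓

71.9 km east, 52.9 km north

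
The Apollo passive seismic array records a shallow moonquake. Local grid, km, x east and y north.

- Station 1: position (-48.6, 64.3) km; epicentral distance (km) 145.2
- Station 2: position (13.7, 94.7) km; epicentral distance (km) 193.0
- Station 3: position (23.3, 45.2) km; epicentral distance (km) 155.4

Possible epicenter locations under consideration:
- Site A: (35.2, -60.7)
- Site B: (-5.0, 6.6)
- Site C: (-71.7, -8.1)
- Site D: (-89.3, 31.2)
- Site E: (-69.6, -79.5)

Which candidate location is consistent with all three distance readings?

Site E

For each candidate, compare |candidate − station| to the reported distance:
Site A: residuals Station 1 5.3, Station 2 36.1, Station 3 48.8 → max 48.8 km
Site B: residuals Station 1 72.9, Station 2 102.9, Station 3 107.5 → max 107.5 km
Site C: residuals Station 1 69.2, Station 2 59.4, Station 3 46.5 → max 69.2 km
Site D: residuals Station 1 92.7, Station 2 72.0, Station 3 41.9 → max 92.7 km
Site E: residuals Station 1 0.1, Station 2 0.1, Station 3 0.1 → max 0.1 km
Only Site E has all residuals ≈ 0.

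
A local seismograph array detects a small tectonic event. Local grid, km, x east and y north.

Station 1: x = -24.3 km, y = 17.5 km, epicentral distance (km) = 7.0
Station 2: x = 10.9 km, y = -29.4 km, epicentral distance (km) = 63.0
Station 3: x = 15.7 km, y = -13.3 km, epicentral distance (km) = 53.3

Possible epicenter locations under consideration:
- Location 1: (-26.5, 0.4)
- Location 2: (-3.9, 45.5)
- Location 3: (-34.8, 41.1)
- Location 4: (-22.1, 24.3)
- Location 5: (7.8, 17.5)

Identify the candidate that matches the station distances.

For each candidate, compare |candidate − station| to the reported distance:
Location 1: residuals Station 1 10.2, Station 2 15.2, Station 3 8.9 → max 15.2 km
Location 2: residuals Station 1 27.6, Station 2 13.3, Station 3 8.7 → max 27.6 km
Location 3: residuals Station 1 18.8, Station 2 21.0, Station 3 20.9 → max 21.0 km
Location 4: residuals Station 1 0.1, Station 2 0.0, Station 3 0.0 → max 0.1 km
Location 5: residuals Station 1 25.1, Station 2 16.0, Station 3 21.5 → max 25.1 km
Only Location 4 has all residuals ≈ 0.

Location 4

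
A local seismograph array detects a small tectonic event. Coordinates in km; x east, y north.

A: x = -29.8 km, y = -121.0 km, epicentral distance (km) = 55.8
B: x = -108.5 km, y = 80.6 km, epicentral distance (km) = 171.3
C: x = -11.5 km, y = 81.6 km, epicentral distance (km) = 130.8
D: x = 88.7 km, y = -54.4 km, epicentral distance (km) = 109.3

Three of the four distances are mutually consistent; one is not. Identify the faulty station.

Solve using three stations at a time. Using A, B, D (subtract circle equations pairwise → linear system) gives (x, y) ≈ (-20.0, -66.1).
Distances from that point to each station vs reported:
  A: calculated 55.8 vs reported 55.8 → residual 0.0 km
  B: calculated 171.3 vs reported 171.3 → residual 0.0 km
  C: calculated 147.9 vs reported 130.8 → residual 17.1 km
  D: calculated 109.3 vs reported 109.3 → residual 0.0 km
A, B, D are mutually consistent (residuals ≈ 0); C is off by 17.1 km.

C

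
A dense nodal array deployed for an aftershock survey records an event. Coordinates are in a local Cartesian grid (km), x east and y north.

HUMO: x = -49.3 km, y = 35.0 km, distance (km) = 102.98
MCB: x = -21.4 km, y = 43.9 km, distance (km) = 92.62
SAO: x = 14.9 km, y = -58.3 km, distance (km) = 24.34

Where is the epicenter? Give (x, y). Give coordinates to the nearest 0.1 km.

Circle about each station: (x + 49.3)² + (y − 35.0)² = 102.98²; (x + 21.4)² + (y − 43.9)² = 92.62²; (x − 14.9)² + (y + 58.3)² = 24.34².
Subtracting the HUMO equation from the MCB and SAO equations removes the quadratic terms:
55.8 x + 17.8 y = 756.10
128.4 x − 186.6 y = 9977.85
Solving the 2×2 system: x ≈ 25.1, y ≈ -36.2 km.

(25.1, -36.2)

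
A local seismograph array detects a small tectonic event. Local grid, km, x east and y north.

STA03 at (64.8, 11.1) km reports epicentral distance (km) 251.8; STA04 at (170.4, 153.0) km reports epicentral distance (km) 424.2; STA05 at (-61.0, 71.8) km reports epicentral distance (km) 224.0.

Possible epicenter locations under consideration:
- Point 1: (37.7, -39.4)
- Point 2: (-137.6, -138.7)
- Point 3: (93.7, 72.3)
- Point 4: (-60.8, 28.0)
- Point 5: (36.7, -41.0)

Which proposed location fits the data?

Point 2

For each candidate, compare |candidate − station| to the reported distance:
Point 1: residuals STA03 194.5, STA04 190.5, STA05 75.3 → max 194.5 km
Point 2: residuals STA03 0.0, STA04 0.0, STA05 0.0 → max 0.0 km
Point 3: residuals STA03 184.1, STA04 312.9, STA05 69.3 → max 312.9 km
Point 4: residuals STA03 125.1, STA04 161.4, STA05 180.2 → max 180.2 km
Point 5: residuals STA03 192.6, STA04 188.6, STA05 74.8 → max 192.6 km
Only Point 2 has all residuals ≈ 0.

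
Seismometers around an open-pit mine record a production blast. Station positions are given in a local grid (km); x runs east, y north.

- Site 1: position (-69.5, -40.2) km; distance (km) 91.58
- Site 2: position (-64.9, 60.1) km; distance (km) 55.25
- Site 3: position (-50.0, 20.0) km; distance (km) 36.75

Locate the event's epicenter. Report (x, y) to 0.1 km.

Circle about each station: (x + 69.5)² + (y + 40.2)² = 91.58²; (x + 64.9)² + (y − 60.1)² = 55.25²; (x + 50.0)² + (y − 20.0)² = 36.75².
Subtracting the Site 1 equation from the Site 2 and Site 3 equations removes the quadratic terms:
9.2 x + 200.6 y = 6712.06
39.0 x + 120.4 y = 3490.04
Solving the 2×2 system: x ≈ -16.1, y ≈ 34.2 km.

-16.1 km east, 34.2 km north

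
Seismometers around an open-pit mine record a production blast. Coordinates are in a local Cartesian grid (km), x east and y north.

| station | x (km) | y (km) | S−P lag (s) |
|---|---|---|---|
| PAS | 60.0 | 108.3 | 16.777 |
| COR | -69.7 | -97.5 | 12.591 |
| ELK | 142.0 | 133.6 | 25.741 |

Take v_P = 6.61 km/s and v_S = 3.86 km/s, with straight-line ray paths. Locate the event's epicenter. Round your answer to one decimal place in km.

Distance from S−P lag: d = Δt · v_P v_S / (v_P − v_S) = Δt · (6.61·3.86)/(6.61−3.86) ≈ 9.2780·Δt.
So d_PAS = 155.66, d_COR = 116.82, d_ELK = 238.83 km.
Circle about each station: (x − 60.0)² + (y − 108.3)² = 155.66²; (x + 69.7)² + (y + 97.5)² = 116.82²; (x − 142.0)² + (y − 133.6)² = 238.83².
Subtracting pairs of circle equations eliminates x²+y² and gives linear equations (the radical axes):
-259.4 x − 411.6 y = 9618.57
164.0 x + 50.6 y = -10125.66
Solving the 2×2 system: x ≈ -67.7, y ≈ 19.3 km.

(-67.7, 19.3)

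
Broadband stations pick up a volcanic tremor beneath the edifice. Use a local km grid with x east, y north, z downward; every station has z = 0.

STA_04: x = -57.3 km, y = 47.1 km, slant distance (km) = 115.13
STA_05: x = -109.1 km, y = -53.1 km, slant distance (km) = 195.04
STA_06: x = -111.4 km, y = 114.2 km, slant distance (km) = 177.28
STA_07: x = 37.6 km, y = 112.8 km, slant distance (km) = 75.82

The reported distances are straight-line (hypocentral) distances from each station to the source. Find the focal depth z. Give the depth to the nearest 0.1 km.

Each station gives a sphere (x−x_i)² + (y−y_i)² + z² = d_i² (stations at z=0).
Subtracting the STA_04 sphere from STA_05 and STA_06: z² cancels, leaving linear equations in x and y:
-103.6 x − 200.4 y = -15564.96
-108.2 x + 134.2 y = 1776.62
Solving: x ≈ 48.692, y ≈ 52.497 km (keep extra digits for the depth step; rounded: 48.7, 52.5).
Then from the STA_04 sphere: z² = 115.13² − (x + 57.3)² − (y − 47.1)² with x = 48.692, y = 52.497, so z ≈ 44.626 ≈ 44.6 km.
Check against STA_07 (with the unrounded solution): distance 75.83 ≈ 75.82 km. ✓

44.6 km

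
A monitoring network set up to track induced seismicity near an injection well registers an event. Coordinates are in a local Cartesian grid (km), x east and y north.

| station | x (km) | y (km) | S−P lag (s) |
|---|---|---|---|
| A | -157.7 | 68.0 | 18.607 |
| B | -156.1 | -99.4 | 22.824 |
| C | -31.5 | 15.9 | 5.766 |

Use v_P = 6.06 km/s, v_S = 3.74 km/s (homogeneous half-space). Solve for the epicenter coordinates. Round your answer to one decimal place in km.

Distance from S−P lag: d = Δt · v_P v_S / (v_P − v_S) = Δt · (6.06·3.74)/(6.06−3.74) ≈ 9.7691·Δt.
So d_A = 181.77, d_B = 222.97, d_C = 56.33 km.
Circle about each station: (x + 157.7)² + (y − 68.0)² = 181.77²; (x + 156.1)² + (y + 99.4)² = 222.97²; (x + 31.5)² + (y − 15.9)² = 56.33².
Subtracting pairs of circle equations eliminates x²+y² and gives linear equations (the radical axes):
3.2 x − 334.8 y = -11921.01
252.4 x − 104.2 y = 1619.03
Solving the 2×2 system: x ≈ 21.2, y ≈ 35.8 km.

(21.2, 35.8)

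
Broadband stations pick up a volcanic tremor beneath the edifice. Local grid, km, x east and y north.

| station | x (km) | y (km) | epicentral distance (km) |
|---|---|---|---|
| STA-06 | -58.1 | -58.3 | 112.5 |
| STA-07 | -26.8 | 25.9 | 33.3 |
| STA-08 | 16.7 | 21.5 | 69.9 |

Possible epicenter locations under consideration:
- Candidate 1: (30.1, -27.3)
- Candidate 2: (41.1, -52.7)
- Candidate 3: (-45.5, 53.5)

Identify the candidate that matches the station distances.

Candidate 3

For each candidate, compare |candidate − station| to the reported distance:
Candidate 1: residuals STA-06 19.0, STA-07 44.6, STA-08 19.3 → max 44.6 km
Candidate 2: residuals STA-06 13.1, STA-07 70.6, STA-08 8.2 → max 70.6 km
Candidate 3: residuals STA-06 0.0, STA-07 0.0, STA-08 0.0 → max 0.0 km
Only Candidate 3 has all residuals ≈ 0.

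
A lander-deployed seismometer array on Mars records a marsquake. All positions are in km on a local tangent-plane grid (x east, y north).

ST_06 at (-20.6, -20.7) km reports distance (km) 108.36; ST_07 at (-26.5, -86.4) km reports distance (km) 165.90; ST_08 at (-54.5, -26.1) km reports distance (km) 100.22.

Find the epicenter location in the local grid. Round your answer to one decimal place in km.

x ≈ -77.7 km, y ≈ 71.4 km

Circle about each station: (x + 20.6)² + (y + 20.7)² = 108.36²; (x + 26.5)² + (y + 86.4)² = 165.90²; (x + 54.5)² + (y + 26.1)² = 100.22².
Subtracting the ST_06 equation from the ST_07 and ST_08 equations removes the quadratic terms:
-11.8 x − 131.4 y = -8466.56
-67.8 x − 10.8 y = 4496.45
Solving the 2×2 system: x ≈ -77.7, y ≈ 71.4 km.
Check against ST_06 (with the unrounded x, y): √((x + 20.6)²+(y + 20.7)²) = 108.37 ≈ 108.36 km. ✓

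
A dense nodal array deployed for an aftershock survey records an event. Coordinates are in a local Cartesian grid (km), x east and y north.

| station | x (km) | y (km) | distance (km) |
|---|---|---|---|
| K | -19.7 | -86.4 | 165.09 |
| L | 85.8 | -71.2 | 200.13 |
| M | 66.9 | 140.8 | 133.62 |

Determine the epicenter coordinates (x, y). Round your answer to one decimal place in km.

(-49.9, 75.9)

Circle about each station: (x + 19.7)² + (y + 86.4)² = 165.09²; (x − 85.8)² + (y + 71.2)² = 200.13²; (x − 66.9)² + (y − 140.8)² = 133.62².
Subtracting the K equation from the L and M equations removes the quadratic terms:
211.0 x + 30.4 y = -8219.28
173.2 x + 454.4 y = 25847.60
Solving the 2×2 system: x ≈ -49.9, y ≈ 75.9 km.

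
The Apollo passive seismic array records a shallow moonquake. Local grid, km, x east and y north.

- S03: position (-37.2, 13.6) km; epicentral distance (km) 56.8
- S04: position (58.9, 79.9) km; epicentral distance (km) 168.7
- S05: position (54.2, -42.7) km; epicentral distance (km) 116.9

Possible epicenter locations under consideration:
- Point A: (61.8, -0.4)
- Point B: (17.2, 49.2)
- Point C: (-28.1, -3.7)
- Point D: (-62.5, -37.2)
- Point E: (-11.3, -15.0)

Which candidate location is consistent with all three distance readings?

For each candidate, compare |candidate − station| to the reported distance:
Point A: residuals S03 43.2, S04 88.3, S05 73.9 → max 88.3 km
Point B: residuals S03 8.2, S04 116.9, S05 17.8 → max 116.9 km
Point C: residuals S03 37.3, S04 48.0, S05 25.8 → max 48.0 km
Point D: residuals S03 0.0, S04 0.0, S05 0.1 → max 0.1 km
Point E: residuals S03 18.2, S04 50.7, S05 45.8 → max 50.7 km
Only Point D has all residuals ≈ 0.

Point D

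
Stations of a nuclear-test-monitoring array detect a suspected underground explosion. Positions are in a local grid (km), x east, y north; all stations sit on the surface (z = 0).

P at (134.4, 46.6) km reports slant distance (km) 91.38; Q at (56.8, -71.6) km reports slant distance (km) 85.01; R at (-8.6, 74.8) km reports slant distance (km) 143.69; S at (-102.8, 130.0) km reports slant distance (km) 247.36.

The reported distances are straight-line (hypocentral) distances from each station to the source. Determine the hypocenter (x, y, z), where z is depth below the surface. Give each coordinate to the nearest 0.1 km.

(91.1, -14.3, 52.6)

Each station gives a sphere (x−x_i)² + (y−y_i)² + z² = d_i² (stations at z=0).
Subtracting the P sphere from Q and R: z² cancels, leaving linear equations in x and y:
-155.2 x − 236.4 y = -10758.52
-286.0 x + 56.4 y = -26862.43
Solving: x ≈ 91.104, y ≈ -14.301 km (keep extra digits for the depth step; rounded: 91.1, -14.3).
Then from the P sphere: z² = 91.38² − (x − 134.4)² − (y − 46.6)² with x = 91.104, y = -14.301, so z ≈ 52.601 ≈ 52.6 km.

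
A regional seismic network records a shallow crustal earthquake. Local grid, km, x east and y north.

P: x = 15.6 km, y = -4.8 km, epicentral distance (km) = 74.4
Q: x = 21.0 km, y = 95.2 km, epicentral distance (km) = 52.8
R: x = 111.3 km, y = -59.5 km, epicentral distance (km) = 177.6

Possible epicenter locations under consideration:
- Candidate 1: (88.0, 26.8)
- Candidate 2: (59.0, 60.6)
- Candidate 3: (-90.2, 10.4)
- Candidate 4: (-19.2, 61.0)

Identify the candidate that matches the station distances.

Candidate 4

For each candidate, compare |candidate − station| to the reported distance:
Candidate 1: residuals P 4.6, Q 42.9, R 88.2 → max 88.2 km
Candidate 2: residuals P 4.1, Q 1.4, R 46.6 → max 46.6 km
Candidate 3: residuals P 32.5, Q 87.0, R 35.7 → max 87.0 km
Candidate 4: residuals P 0.0, Q 0.0, R 0.0 → max 0.0 km
Only Candidate 4 has all residuals ≈ 0.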